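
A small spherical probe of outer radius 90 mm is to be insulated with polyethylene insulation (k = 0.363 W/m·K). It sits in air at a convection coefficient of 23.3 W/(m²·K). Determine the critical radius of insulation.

For a sphere r_cr = 2k/h = 2×0.363/23.3
r_cr = 31.2 mm; since the bare radius (90 mm) is above r_cr, any added insulation will reduce heat loss.

r_cr ≈ 31.2 mm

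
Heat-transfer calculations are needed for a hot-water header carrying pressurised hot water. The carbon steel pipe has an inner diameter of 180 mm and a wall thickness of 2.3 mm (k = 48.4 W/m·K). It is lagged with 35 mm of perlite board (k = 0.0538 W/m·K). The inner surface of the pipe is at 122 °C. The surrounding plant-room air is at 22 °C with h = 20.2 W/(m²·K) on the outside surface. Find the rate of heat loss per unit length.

Per-layer cylindrical resistances, series-summed:
R_carbon steel pipe wall = ln(92.3/90)/(2π×48.4×1) = 8.298×10^-5 K/W
R_perlite board = ln(127.3/92.3)/(2π×0.0538×1) = 0.9511 K/W
R_outer film = 1/(h_o·2πr_oL) = 1/(20.2×2π×0.1273×1) = 0.06189 K/W
R_total = 1.013 K/W
Q = ΔT/R_total = 100/1.013

q′ ≈ 98.7 W/m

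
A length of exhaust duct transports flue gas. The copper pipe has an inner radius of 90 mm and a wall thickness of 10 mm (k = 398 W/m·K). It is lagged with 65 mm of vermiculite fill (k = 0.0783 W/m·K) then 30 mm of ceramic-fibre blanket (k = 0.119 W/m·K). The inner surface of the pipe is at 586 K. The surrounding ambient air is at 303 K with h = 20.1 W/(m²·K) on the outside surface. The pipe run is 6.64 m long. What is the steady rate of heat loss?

Q ≈ 1470 W

Treating each annulus and film as a series resistance:
R_copper pipe wall = ln(100/90)/(2π×398×6.64) = 6.345×10^-6 K/W
R_vermiculite fill = ln(165/100)/(2π×0.0783×6.64) = 0.1533 K/W
R_ceramic-fibre blanket = ln(195/165)/(2π×0.119×6.64) = 0.03365 K/W
R_outer film = 1/(h_o·2πr_oL) = 1/(20.1×2π×0.195×6.64) = 0.006115 K/W
R_total = 0.1931 K/W
Q = ΔT/R_total = 283/0.1931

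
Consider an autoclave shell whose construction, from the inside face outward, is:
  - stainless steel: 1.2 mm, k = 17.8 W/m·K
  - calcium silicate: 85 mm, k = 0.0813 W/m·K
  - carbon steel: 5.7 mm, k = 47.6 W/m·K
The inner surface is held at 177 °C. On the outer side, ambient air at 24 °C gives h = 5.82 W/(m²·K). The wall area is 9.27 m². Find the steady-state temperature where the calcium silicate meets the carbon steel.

T ≈ 45.6 °C

Treating each layer as a thermal resistance in series:
R_stainless steel = L/(kA) = 0.0012/(17.8×9.27) = 7.272×10^-6 K/W
R_calcium silicate = L/(kA) = 0.085/(0.0813×9.27) = 0.1128 K/W
R_carbon steel = L/(kA) = 0.0057/(47.6×9.27) = 1.292×10^-5 K/W
R_outer film = 1/(h_o·A) = 1/(5.82×9.27) = 0.01854 K/W
R_total = 0.1313 K/W;  Q = ΔT/R_total = 153/0.1313 = 1165 W
T_interface = T_inner − Q·ΣR(inner→interface) = 177 − 1160×0.1128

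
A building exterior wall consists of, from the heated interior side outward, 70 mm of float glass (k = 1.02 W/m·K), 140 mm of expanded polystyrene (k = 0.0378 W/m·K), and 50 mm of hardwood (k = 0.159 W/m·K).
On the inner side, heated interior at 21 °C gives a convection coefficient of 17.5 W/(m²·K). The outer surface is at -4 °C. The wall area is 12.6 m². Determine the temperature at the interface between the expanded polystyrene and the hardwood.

T ≈ -2.1 °C

Treating each layer as a thermal resistance in series:
R_inner film = 1/(h_i·A) = 1/(17.5×12.6) = 0.004535 K/W
R_float glass = L/(kA) = 0.07/(1.02×12.6) = 0.005447 K/W
R_expanded polystyrene = L/(kA) = 0.14/(0.0378×12.6) = 0.2939 K/W
R_hardwood = L/(kA) = 0.05/(0.159×12.6) = 0.02496 K/W
R_total = 0.3289 K/W;  Q = ΔT/R_total = 25/0.3289 = 76.01 W
T_interface = T_inner − Q·ΣR(inner→interface) = 21 − 76×0.3039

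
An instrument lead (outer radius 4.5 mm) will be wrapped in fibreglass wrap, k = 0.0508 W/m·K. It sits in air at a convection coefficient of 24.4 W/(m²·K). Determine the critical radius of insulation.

For a cylinder r_cr = k/h = 0.0508/24.4
r_cr = 2.08 mm; since the bare radius (4.5 mm) is above r_cr, any added insulation will reduce heat loss.

r_cr ≈ 2.08 mm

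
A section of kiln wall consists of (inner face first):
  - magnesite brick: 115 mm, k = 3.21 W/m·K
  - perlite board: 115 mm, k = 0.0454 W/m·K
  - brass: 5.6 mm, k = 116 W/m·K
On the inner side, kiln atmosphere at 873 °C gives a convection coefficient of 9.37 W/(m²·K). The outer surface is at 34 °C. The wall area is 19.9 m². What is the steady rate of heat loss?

Q ≈ 6240 W

Series thermal resistances:
R_inner film = 1/(h_i·A) = 1/(9.37×19.9) = 0.005363 K/W
R_magnesite brick = L/(kA) = 0.115/(3.21×19.9) = 0.0018 K/W
R_perlite board = L/(kA) = 0.115/(0.0454×19.9) = 0.1273 K/W
R_brass = L/(kA) = 0.0056/(116×19.9) = 2.426×10^-6 K/W
R_total = 0.1345 K/W
Q = ΔT / R_total = 839 / 0.1345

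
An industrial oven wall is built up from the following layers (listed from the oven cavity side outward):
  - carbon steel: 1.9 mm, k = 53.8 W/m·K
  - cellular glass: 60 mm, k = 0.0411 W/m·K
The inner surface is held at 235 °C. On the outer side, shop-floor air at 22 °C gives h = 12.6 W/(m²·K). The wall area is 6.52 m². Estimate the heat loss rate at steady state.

Q ≈ 902 W

Treating each layer as a thermal resistance in series:
R_carbon steel = L/(kA) = 0.0019/(53.8×6.52) = 5.417×10^-6 K/W
R_cellular glass = L/(kA) = 0.06/(0.0411×6.52) = 0.2239 K/W
R_outer film = 1/(h_o·A) = 1/(12.6×6.52) = 0.01217 K/W
R_total = 0.2361 K/W
Q = ΔT / R_total = 213 / 0.2361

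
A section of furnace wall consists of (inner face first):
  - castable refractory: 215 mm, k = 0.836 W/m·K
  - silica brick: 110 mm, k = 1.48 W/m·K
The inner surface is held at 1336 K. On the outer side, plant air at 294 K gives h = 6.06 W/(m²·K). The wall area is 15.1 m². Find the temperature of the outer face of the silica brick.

T ≈ 640 K

Series thermal resistances:
R_castable refractory = L/(kA) = 0.215/(0.836×15.1) = 0.01703 K/W
R_silica brick = L/(kA) = 0.11/(1.48×15.1) = 0.004922 K/W
R_outer film = 1/(h_o·A) = 1/(6.06×15.1) = 0.01093 K/W
R_total = 0.03288 K/W;  Q = ΔT/R_total = 1042/0.03288 = 31690 W
T_interface = T_inner − Q·ΣR(inner→interface) = 1336 − 31700×0.02195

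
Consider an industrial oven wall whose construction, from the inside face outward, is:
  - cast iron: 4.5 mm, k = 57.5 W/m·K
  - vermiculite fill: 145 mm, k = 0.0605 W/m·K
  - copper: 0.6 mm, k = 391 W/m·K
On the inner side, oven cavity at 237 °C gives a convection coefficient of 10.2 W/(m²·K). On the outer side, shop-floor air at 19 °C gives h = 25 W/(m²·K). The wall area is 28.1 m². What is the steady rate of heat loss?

Q ≈ 2420 W

Thermal resistances in series:
R_inner film = 1/(h_i·A) = 1/(10.2×28.1) = 0.003489 K/W
R_cast iron = L/(kA) = 0.0045/(57.5×28.1) = 2.785×10^-6 K/W
R_vermiculite fill = L/(kA) = 0.145/(0.0605×28.1) = 0.08529 K/W
R_copper = L/(kA) = 0.0006/(391×28.1) = 5.461×10^-8 K/W
R_outer film = 1/(h_o·A) = 1/(25×28.1) = 0.001423 K/W
R_total = 0.09021 K/W
Q = ΔT / R_total = 218 / 0.09021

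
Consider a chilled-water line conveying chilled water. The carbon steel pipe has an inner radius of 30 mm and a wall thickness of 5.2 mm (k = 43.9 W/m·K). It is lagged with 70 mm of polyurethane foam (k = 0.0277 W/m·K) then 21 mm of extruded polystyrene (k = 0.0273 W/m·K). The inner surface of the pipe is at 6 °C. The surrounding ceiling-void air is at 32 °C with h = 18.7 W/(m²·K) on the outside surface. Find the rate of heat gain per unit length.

q′ ≈ 3.5 W/m

Cylindrical conduction, so R = ln(r₂/r₁)/(2πkL) per layer, in series:
R_carbon steel pipe wall = ln(35.2/30)/(2π×43.9×1) = 5.795×10^-4 K/W
R_polyurethane foam = ln(105.2/35.2)/(2π×0.0277×1) = 6.29 K/W
R_extruded polystyrene = ln(126.2/105.2)/(2π×0.0273×1) = 1.061 K/W
R_outer film = 1/(h_o·2πr_oL) = 1/(18.7×2π×0.1262×1) = 0.06744 K/W
R_total = 7.42 K/W
Q = ΔT/R_total = 26/7.42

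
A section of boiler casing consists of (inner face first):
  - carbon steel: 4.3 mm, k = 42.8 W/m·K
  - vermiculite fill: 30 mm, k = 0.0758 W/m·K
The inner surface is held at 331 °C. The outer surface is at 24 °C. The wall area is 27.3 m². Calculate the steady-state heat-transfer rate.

Treating each layer as a thermal resistance in series:
R_carbon steel = L/(kA) = 0.0043/(42.8×27.3) = 3.68×10^-6 K/W
R_vermiculite fill = L/(kA) = 0.03/(0.0758×27.3) = 0.0145 K/W
R_total = 0.0145 K/W
Q = ΔT / R_total = 307 / 0.0145

Q ≈ 21200 W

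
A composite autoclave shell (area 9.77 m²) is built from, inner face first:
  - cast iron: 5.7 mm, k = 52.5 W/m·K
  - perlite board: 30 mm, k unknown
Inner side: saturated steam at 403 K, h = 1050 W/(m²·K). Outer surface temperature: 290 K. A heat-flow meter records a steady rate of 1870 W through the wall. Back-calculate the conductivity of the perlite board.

Treating each layer as a thermal resistance in series:
R_inner film = 1/(h_i·A) = 1/(1050×9.77) = 9.748×10^-5 K/W
R_cast iron = L/(kA) = 0.0057/(52.5×9.77) = 1.111×10^-5 K/W
Sum of known resistances R_other = 1.086×10^-4 K/W
Total R = ΔT/Q = 113/1870 = 0.06043 K/W
R_perlite board = R_total − R_other = 0.06032 K/W
k = L/(R·A) = 0.03/(0.06032×9.77)

k ≈ 0.0509 W/(m·K)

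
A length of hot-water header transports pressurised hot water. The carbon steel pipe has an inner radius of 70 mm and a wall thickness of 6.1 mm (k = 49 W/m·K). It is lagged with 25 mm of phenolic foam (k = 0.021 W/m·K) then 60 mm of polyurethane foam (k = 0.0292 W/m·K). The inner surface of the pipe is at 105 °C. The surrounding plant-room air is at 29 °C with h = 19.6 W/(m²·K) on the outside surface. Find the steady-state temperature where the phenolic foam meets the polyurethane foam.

T ≈ 70.5 °C

Cylindrical conduction, so R = ln(r₂/r₁)/(2πkL) per layer, in series:
R_carbon steel pipe wall = ln(76.1/70)/(2π×49×1) = 2.714×10^-4 K/W
R_phenolic foam = ln(101.1/76.1)/(2π×0.021×1) = 2.153 K/W
R_polyurethane foam = ln(161.1/101.1)/(2π×0.0292×1) = 2.539 K/W
R_outer film = 1/(h_o·2πr_oL) = 1/(19.6×2π×0.1611×1) = 0.0504 K/W
R_total = 4.743 K/W
Q = ΔT/R_total = 76/4.743
Q = 16 W/m
T_interface = T_inner − Q·ΣR(inner→interface) = 105 − 16×2.153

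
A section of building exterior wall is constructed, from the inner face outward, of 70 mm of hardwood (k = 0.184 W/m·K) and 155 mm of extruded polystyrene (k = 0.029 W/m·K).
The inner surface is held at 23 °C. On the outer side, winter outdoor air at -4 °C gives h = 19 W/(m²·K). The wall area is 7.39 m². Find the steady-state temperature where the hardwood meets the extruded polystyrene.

T ≈ 21.2 °C

Using the resistance-network approach (series):
R_hardwood = L/(kA) = 0.07/(0.184×7.39) = 0.05148 K/W
R_extruded polystyrene = L/(kA) = 0.155/(0.029×7.39) = 0.7233 K/W
R_outer film = 1/(h_o·A) = 1/(19×7.39) = 0.007122 K/W
R_total = 0.7819 K/W;  Q = ΔT/R_total = 27/0.7819 = 34.53 W
T_interface = T_inner − Q·ΣR(inner→interface) = 23 − 34.5×0.05148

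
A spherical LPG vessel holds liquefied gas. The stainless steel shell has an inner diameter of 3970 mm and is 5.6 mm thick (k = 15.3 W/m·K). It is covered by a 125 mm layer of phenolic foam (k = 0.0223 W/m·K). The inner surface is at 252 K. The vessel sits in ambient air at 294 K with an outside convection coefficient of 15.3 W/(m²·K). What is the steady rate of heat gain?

For a spherical shell R = (1/r₁ − 1/r₂)/(4πk); film R = 1/(h·4πr²). In series:
R_stainless steel shell = (1/1.985 − 1/1.9906)/(4π×15.3) = 7.371×10^-6 K/W
R_phenolic foam = (1/1.9906 − 1/2.1156)/(4π×0.0223) = 0.1059 K/W
R_outer film = 1/(h·4πr_o²) = 1/(15.3×4π×2.1156²) = 0.001162 K/W
R_total = 0.1071 K/W
Q = ΔT/R_total = 42/0.1071

Q ≈ 392 W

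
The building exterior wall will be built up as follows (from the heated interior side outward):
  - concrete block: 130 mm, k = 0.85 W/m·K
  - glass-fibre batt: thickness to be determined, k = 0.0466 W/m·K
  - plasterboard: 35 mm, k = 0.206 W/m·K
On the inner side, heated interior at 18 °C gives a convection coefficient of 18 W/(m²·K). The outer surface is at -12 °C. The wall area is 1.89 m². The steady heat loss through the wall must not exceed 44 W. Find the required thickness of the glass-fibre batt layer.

L ≈ 42.4 mm

Thermal resistances in series:
R_inner film = 1/(h_i·A) = 1/(18×1.89) = 0.02939 K/W
R_concrete block = L/(kA) = 0.13/(0.85×1.89) = 0.08092 K/W
R_plasterboard = L/(kA) = 0.035/(0.206×1.89) = 0.0899 K/W
Sum of the known resistances R_other = 0.2002 K/W
Required total resistance R_tot = ΔT/Q_allow = 30/44 = 0.6818 K/W
R_glass-fibre batt = R_tot − R_other = 0.4816 K/W
L = R·k·A = 0.4816×0.0466×1.89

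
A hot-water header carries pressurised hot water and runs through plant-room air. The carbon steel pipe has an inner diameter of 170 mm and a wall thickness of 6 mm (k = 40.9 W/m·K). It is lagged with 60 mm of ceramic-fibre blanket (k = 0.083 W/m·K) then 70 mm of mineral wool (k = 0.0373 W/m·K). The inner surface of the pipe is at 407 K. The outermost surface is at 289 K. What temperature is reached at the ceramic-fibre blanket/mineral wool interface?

T ≈ 363 K

Treating each annulus and film as a series resistance:
R_carbon steel pipe wall = ln(91/85)/(2π×40.9×1) = 2.654×10^-4 K/W
R_ceramic-fibre blanket = ln(151/91)/(2π×0.083×1) = 0.9711 K/W
R_mineral wool = ln(221/151)/(2π×0.0373×1) = 1.625 K/W
R_total = 2.597 K/W
Q = ΔT/R_total = 118/2.597
Q = 45.4 W/m
T_interface = T_inner − Q·ΣR(inner→interface) = 407 − 45.4×0.9713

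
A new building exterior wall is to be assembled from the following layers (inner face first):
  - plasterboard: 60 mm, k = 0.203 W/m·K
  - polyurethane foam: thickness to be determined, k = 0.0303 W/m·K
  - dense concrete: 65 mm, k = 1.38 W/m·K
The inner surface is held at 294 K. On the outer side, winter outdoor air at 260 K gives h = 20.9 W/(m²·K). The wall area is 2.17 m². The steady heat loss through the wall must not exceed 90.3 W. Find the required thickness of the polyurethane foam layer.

Series thermal resistances:
R_plasterboard = L/(kA) = 0.06/(0.203×2.17) = 0.1362 K/W
R_dense concrete = L/(kA) = 0.065/(1.38×2.17) = 0.02171 K/W
R_outer film = 1/(h_o·A) = 1/(20.9×2.17) = 0.02205 K/W
Sum of the known resistances R_other = 0.18 K/W
Required total resistance R_tot = ΔT/Q_allow = 34/90.3 = 0.3765 K/W
R_polyurethane foam = R_tot − R_other = 0.1966 K/W
L = R·k·A = 0.1966×0.0303×2.17

L ≈ 12.9 mm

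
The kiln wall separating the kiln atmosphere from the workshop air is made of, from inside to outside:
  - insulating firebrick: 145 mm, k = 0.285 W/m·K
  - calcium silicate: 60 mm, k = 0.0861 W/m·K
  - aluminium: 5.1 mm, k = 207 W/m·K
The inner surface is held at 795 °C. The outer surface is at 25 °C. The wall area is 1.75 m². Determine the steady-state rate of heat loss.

Q ≈ 1120 W

Thermal resistances in series:
R_insulating firebrick = L/(kA) = 0.145/(0.285×1.75) = 0.2907 K/W
R_calcium silicate = L/(kA) = 0.06/(0.0861×1.75) = 0.3982 K/W
R_aluminium = L/(kA) = 0.0051/(207×1.75) = 1.408×10^-5 K/W
R_total = 0.6889 K/W
Q = ΔT / R_total = 770 / 0.6889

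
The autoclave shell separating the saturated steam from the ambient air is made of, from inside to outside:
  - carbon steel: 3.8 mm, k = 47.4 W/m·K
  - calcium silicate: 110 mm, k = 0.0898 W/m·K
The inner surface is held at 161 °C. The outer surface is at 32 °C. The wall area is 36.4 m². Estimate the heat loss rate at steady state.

Q ≈ 3830 W

Series thermal resistances:
R_carbon steel = L/(kA) = 0.0038/(47.4×36.4) = 2.202×10^-6 K/W
R_calcium silicate = L/(kA) = 0.11/(0.0898×36.4) = 0.03365 K/W
R_total = 0.03365 K/W
Q = ΔT / R_total = 129 / 0.03365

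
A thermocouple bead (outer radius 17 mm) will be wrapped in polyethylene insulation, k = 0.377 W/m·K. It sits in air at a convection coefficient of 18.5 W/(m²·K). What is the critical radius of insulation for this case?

For a sphere r_cr = 2k/h = 2×0.377/18.5
r_cr = 40.8 mm; since the bare radius (17 mm) is below r_cr, adding a thin layer of insulation will *increase* heat loss.

r_cr ≈ 40.8 mm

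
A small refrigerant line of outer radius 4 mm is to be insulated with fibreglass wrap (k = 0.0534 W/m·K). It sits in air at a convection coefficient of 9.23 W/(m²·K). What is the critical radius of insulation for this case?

r_cr ≈ 5.79 mm

For a cylinder r_cr = k/h = 0.0534/9.23
r_cr = 5.79 mm; since the bare radius (4 mm) is below r_cr, adding a thin layer of insulation will *increase* heat loss.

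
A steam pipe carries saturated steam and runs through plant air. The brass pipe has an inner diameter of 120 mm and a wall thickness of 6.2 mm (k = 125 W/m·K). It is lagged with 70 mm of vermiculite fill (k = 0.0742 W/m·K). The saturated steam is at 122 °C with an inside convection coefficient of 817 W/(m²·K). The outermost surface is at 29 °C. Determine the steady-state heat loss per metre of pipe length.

q′ ≈ 60 W/m

Cylindrical conduction, so R = ln(r₂/r₁)/(2πkL) per layer, in series:
R_inner film = 1/(h_i·2πr₁L) = 1/(817×2π×0.06×1) = 0.003247 K/W
R_brass pipe wall = ln(66.2/60)/(2π×125×1) = 1.252×10^-4 K/W
R_vermiculite fill = ln(136.2/66.2)/(2π×0.0742×1) = 1.547 K/W
R_total = 1.551 K/W
Q = ΔT/R_total = 93/1.551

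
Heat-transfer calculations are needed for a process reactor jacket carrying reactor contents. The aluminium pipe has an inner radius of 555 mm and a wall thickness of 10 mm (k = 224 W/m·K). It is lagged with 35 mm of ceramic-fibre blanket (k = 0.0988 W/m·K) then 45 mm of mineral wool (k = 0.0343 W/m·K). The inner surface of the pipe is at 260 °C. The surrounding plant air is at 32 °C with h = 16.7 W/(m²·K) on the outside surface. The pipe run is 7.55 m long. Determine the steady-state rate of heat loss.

Q ≈ 3850 W

Radial resistances (cylindrical: R_cond = ln(r_o/r_i)/(2πkL), R_conv = 1/(h·2πrL)):
R_aluminium pipe wall = ln(565/555)/(2π×224×7.55) = 1.681×10^-6 K/W
R_ceramic-fibre blanket = ln(600/565)/(2π×0.0988×7.55) = 0.01282 K/W
R_mineral wool = ln(645/600)/(2π×0.0343×7.55) = 0.04445 K/W
R_outer film = 1/(h_o·2πr_oL) = 1/(16.7×2π×0.645×7.55) = 0.001957 K/W
R_total = 0.05923 K/W
Q = ΔT/R_total = 228/0.05923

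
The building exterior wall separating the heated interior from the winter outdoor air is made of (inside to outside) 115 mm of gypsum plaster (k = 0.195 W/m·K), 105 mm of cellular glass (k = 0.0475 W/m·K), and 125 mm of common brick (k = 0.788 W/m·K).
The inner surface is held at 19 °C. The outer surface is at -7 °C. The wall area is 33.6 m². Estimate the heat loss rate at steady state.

Q ≈ 295 W

Using the resistance-network approach (series):
R_gypsum plaster = L/(kA) = 0.115/(0.195×33.6) = 0.01755 K/W
R_cellular glass = L/(kA) = 0.105/(0.0475×33.6) = 0.06579 K/W
R_common brick = L/(kA) = 0.125/(0.788×33.6) = 0.004721 K/W
R_total = 0.08806 K/W
Q = ΔT / R_total = 26 / 0.08806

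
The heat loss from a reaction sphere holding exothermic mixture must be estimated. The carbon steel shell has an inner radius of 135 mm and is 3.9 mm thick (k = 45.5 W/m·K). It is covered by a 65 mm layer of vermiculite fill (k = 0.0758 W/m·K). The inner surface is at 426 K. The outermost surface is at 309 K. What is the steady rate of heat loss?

Q ≈ 48.6 W

Spherical conduction: R = (1/r_in − 1/r_out)/(4πk) per layer; series-sum.
R_carbon steel shell = (1/0.135 − 1/0.1389)/(4π×45.5) = 3.638×10^-4 K/W
R_vermiculite fill = (1/0.1389 − 1/0.2039)/(4π×0.0758) = 2.409 K/W
R_total = 2.41 K/W
Q = ΔT/R_total = 117/2.41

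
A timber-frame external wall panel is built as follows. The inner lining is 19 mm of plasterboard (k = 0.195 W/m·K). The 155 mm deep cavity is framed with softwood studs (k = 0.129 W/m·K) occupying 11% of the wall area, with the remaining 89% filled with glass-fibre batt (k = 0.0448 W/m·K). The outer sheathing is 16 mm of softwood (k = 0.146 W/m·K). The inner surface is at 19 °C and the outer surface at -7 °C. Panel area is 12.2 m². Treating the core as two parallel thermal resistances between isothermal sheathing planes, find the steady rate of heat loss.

Sheathing layers in series; stud and cavity paths in parallel between them.
R_inner = 0.019/(0.195×12.2) = 0.007987 K/W
R_stud  = 0.155/(0.129×0.11×12.2) = 0.8953 K/W
R_cav   = 0.155/(0.0448×0.89×12.2) = 0.3186 K/W
1/R_core = 1/R_stud + 1/R_cav → R_core = 0.235 K/W
R_outer = 0.016/(0.146×12.2) = 0.008983 K/W
R_total = 0.252 K/W
Q = ΔT/R_total = 26/0.252

Q ≈ 103 W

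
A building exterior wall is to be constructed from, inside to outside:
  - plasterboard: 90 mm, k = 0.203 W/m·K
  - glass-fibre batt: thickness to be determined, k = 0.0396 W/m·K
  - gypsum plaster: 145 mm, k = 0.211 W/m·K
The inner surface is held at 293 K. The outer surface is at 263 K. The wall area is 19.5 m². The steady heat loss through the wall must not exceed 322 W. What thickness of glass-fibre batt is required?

L ≈ 27.2 mm

Series thermal resistances:
R_plasterboard = L/(kA) = 0.09/(0.203×19.5) = 0.02274 K/W
R_gypsum plaster = L/(kA) = 0.145/(0.211×19.5) = 0.03524 K/W
Sum of the known resistances R_other = 0.05798 K/W
Required total resistance R_tot = ΔT/Q_allow = 30/322 = 0.09317 K/W
R_glass-fibre batt = R_tot − R_other = 0.03519 K/W
L = R·k·A = 0.03519×0.0396×19.5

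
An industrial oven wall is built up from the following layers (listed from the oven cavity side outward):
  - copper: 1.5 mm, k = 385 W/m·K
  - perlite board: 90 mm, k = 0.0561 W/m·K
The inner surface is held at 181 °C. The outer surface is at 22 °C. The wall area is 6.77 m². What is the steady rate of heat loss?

Treating each layer as a thermal resistance in series:
R_copper = L/(kA) = 0.0015/(385×6.77) = 5.755×10^-7 K/W
R_perlite board = L/(kA) = 0.09/(0.0561×6.77) = 0.237 K/W
R_total = 0.237 K/W
Q = ΔT / R_total = 159 / 0.237

Q ≈ 671 W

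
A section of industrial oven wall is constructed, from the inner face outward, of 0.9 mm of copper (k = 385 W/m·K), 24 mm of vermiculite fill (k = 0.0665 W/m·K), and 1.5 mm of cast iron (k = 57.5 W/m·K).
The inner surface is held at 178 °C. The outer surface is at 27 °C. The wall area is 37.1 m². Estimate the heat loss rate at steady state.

Series thermal resistances:
R_copper = L/(kA) = 0.0009/(385×37.1) = 6.301×10^-8 K/W
R_vermiculite fill = L/(kA) = 0.024/(0.0665×37.1) = 0.009728 K/W
R_cast iron = L/(kA) = 0.0015/(57.5×37.1) = 7.032×10^-7 K/W
R_total = 0.009729 K/W
Q = ΔT / R_total = 151 / 0.009729

Q ≈ 15500 W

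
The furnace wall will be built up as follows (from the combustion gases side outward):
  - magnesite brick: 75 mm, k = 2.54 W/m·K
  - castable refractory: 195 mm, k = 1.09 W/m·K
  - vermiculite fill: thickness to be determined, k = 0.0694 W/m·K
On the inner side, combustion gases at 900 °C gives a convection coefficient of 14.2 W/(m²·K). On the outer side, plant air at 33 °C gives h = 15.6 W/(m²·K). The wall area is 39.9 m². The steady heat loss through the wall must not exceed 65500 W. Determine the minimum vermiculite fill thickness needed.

Series thermal resistances:
R_inner film = 1/(h_i·A) = 1/(14.2×39.9) = 0.001765 K/W
R_magnesite brick = L/(kA) = 0.075/(2.54×39.9) = 7.4×10^-4 K/W
R_castable refractory = L/(kA) = 0.195/(1.09×39.9) = 0.004484 K/W
R_outer film = 1/(h_o·A) = 1/(15.6×39.9) = 0.001607 K/W
Sum of the known resistances R_other = 0.008595 K/W
Required total resistance R_tot = ΔT/Q_allow = 867/65500 = 0.01324 K/W
R_vermiculite fill = R_tot − R_other = 0.004641 K/W
L = R·k·A = 0.004641×0.0694×39.9

L ≈ 12.9 mm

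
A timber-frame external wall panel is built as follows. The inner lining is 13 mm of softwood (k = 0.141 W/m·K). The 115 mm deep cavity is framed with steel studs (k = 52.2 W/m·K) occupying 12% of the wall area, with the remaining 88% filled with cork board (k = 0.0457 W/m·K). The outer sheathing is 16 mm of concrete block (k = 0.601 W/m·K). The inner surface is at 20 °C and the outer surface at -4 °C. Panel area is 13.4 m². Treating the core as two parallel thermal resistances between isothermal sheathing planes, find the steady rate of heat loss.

Q ≈ 2350 W

Sheathing layers in series; stud and cavity paths in parallel between them.
R_inner = 0.013/(0.141×13.4) = 0.00688 K/W
R_stud  = 0.115/(52.2×0.12×13.4) = 0.00137 K/W
R_cav   = 0.115/(0.0457×0.88×13.4) = 0.2134 K/W
1/R_core = 1/R_stud + 1/R_cav → R_core = 0.001361 K/W
R_outer = 0.016/(0.601×13.4) = 0.001987 K/W
R_total = 0.01023 K/W
Q = ΔT/R_total = 24/0.01023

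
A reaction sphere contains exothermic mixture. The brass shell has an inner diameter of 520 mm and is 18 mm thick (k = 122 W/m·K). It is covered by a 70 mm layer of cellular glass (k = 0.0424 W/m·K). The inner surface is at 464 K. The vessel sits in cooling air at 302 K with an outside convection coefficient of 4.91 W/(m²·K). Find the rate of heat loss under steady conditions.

Q ≈ 109 W

Radial (spherical) resistances in series:
R_brass shell = (1/0.26 − 1/0.278)/(4π×122) = 1.624×10^-4 K/W
R_cellular glass = (1/0.278 − 1/0.348)/(4π×0.0424) = 1.358 K/W
R_outer film = 1/(h·4πr_o²) = 1/(4.91×4π×0.348²) = 0.1338 K/W
R_total = 1.492 K/W
Q = ΔT/R_total = 162/1.492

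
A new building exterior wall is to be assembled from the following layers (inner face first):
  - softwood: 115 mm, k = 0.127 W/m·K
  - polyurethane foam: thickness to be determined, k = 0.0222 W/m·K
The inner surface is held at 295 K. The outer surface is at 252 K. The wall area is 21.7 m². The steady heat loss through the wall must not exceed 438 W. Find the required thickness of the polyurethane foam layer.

L ≈ 27.2 mm

Thermal resistances in series:
R_softwood = L/(kA) = 0.115/(0.127×21.7) = 0.04173 K/W
Sum of the known resistances R_other = 0.04173 K/W
Required total resistance R_tot = ΔT/Q_allow = 43/438 = 0.09817 K/W
R_polyurethane foam = R_tot − R_other = 0.05644 K/W
L = R·k·A = 0.05644×0.0222×21.7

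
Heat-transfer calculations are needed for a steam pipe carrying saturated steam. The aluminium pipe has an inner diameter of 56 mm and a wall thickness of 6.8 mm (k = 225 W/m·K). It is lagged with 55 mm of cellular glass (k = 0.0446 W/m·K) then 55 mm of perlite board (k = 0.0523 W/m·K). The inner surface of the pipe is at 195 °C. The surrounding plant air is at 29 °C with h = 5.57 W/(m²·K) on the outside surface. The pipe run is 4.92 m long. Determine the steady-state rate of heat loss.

Treating each annulus and film as a series resistance:
R_aluminium pipe wall = ln(34.8/28)/(2π×225×4.92) = 3.126×10^-5 K/W
R_cellular glass = ln(89.8/34.8)/(2π×0.0446×4.92) = 0.6876 K/W
R_perlite board = ln(144.8/89.8)/(2π×0.0523×4.92) = 0.2955 K/W
R_outer film = 1/(h_o·2πr_oL) = 1/(5.57×2π×0.1448×4.92) = 0.04011 K/W
R_total = 1.023 K/W
Q = ΔT/R_total = 166/1.023

Q ≈ 162 W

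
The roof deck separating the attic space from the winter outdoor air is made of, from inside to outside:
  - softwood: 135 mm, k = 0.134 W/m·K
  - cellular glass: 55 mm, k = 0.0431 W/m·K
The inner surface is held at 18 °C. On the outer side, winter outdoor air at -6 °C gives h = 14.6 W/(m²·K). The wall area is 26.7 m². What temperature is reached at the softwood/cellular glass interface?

T ≈ 7.72 °C

Using the resistance-network approach (series):
R_softwood = L/(kA) = 0.135/(0.134×26.7) = 0.03773 K/W
R_cellular glass = L/(kA) = 0.055/(0.0431×26.7) = 0.04779 K/W
R_outer film = 1/(h_o·A) = 1/(14.6×26.7) = 0.002565 K/W
R_total = 0.08809 K/W;  Q = ΔT/R_total = 24/0.08809 = 272.4 W
T_interface = T_inner − Q·ΣR(inner→interface) = 18 − 272×0.03773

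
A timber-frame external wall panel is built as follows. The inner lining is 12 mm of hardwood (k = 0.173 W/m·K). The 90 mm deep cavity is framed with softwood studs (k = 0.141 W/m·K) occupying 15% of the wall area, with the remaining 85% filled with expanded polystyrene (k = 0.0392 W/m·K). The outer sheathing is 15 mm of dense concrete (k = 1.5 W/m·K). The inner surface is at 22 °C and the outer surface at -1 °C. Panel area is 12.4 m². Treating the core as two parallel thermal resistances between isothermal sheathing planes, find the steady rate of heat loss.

Q ≈ 165 W

Sheathing layers in series; stud and cavity paths in parallel between them.
R_inner = 0.012/(0.173×12.4) = 0.005594 K/W
R_stud  = 0.09/(0.141×0.15×12.4) = 0.3432 K/W
R_cav   = 0.09/(0.0392×0.85×12.4) = 0.2178 K/W
1/R_core = 1/R_stud + 1/R_cav → R_core = 0.1332 K/W
R_outer = 0.015/(1.5×12.4) = 8.065×10^-4 K/W
R_total = 0.1396 K/W
Q = ΔT/R_total = 23/0.1396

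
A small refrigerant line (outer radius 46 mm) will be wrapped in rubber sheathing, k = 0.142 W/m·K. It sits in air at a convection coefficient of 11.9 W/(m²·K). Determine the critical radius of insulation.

For a cylinder r_cr = k/h = 0.142/11.9
r_cr = 11.9 mm; since the bare radius (46 mm) is above r_cr, any added insulation will reduce heat loss.

r_cr ≈ 11.9 mm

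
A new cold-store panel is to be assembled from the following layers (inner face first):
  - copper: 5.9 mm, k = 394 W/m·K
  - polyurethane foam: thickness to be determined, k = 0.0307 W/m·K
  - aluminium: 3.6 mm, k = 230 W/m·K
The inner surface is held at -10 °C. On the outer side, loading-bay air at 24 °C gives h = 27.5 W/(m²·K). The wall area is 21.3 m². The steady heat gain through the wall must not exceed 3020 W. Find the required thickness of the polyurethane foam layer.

Model the wall as resistances in series:
R_copper = L/(kA) = 0.0059/(394×21.3) = 7.03×10^-7 K/W
R_aluminium = L/(kA) = 0.0036/(230×21.3) = 7.348×10^-7 K/W
R_outer film = 1/(h_o·A) = 1/(27.5×21.3) = 0.001707 K/W
Sum of the known resistances R_other = 0.001709 K/W
Required total resistance R_tot = ΔT/Q_allow = 34/3020 = 0.01126 K/W
R_polyurethane foam = R_tot − R_other = 0.00955 K/W
L = R·k·A = 0.00955×0.0307×21.3

L ≈ 6.24 mm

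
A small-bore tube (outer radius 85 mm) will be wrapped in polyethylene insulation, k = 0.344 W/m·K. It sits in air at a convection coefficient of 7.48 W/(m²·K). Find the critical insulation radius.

r_cr ≈ 46 mm

For a cylinder r_cr = k/h = 0.344/7.48
r_cr = 46 mm; since the bare radius (85 mm) is above r_cr, any added insulation will reduce heat loss.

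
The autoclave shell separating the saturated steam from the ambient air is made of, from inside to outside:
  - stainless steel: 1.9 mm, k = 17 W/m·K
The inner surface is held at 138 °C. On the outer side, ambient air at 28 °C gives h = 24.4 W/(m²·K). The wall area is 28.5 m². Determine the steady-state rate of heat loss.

Q ≈ 76300 W

Treating each layer as a thermal resistance in series:
R_stainless steel = L/(kA) = 0.0019/(17×28.5) = 3.922×10^-6 K/W
R_outer film = 1/(h_o·A) = 1/(24.4×28.5) = 0.001438 K/W
R_total = 0.001442 K/W
Q = ΔT / R_total = 110 / 0.001442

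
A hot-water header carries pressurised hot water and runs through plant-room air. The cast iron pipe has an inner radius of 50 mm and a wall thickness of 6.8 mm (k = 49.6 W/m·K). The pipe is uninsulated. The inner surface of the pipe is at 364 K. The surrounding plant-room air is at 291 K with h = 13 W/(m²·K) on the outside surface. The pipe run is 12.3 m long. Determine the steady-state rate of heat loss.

Q ≈ 4160 W

Radial resistances (cylindrical: R_cond = ln(r_o/r_i)/(2πkL), R_conv = 1/(h·2πrL)):
R_cast iron pipe wall = ln(56.8/50)/(2π×49.6×12.3) = 3.327×10^-5 K/W
R_outer film = 1/(h_o·2πr_oL) = 1/(13×2π×0.0568×12.3) = 0.01752 K/W
R_total = 0.01756 K/W
Q = ΔT/R_total = 73/0.01756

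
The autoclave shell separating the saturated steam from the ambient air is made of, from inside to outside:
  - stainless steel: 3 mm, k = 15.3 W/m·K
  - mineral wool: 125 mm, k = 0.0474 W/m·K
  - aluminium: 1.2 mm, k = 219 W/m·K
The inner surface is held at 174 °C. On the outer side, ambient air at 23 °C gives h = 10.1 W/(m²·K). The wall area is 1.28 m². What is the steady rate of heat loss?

Series thermal resistances:
R_stainless steel = L/(kA) = 0.003/(15.3×1.28) = 1.532×10^-4 K/W
R_mineral wool = L/(kA) = 0.125/(0.0474×1.28) = 2.06 K/W
R_aluminium = L/(kA) = 0.0012/(219×1.28) = 4.281×10^-6 K/W
R_outer film = 1/(h_o·A) = 1/(10.1×1.28) = 0.07735 K/W
R_total = 2.138 K/W
Q = ΔT / R_total = 151 / 2.138

Q ≈ 70.6 W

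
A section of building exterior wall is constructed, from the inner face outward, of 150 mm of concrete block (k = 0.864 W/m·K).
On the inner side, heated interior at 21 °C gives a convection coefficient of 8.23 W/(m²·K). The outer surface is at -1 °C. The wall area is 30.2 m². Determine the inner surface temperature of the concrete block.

Thermal resistances in series:
R_inner film = 1/(h_i·A) = 1/(8.23×30.2) = 0.004023 K/W
R_concrete block = L/(kA) = 0.15/(0.864×30.2) = 0.005749 K/W
R_total = 0.009772 K/W;  Q = ΔT/R_total = 22/0.009772 = 2251 W
T_interface = T_inner − Q·ΣR(inner→interface) = 21 − 2250×0.004023

T ≈ 11.9 °C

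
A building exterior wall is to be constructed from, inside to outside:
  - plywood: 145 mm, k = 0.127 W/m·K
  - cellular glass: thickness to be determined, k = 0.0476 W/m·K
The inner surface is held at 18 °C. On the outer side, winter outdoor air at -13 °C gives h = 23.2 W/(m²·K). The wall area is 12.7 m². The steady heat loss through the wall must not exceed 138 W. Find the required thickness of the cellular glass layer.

Series thermal resistances:
R_plywood = L/(kA) = 0.145/(0.127×12.7) = 0.0899 K/W
R_outer film = 1/(h_o·A) = 1/(23.2×12.7) = 0.003394 K/W
Sum of the known resistances R_other = 0.09329 K/W
Required total resistance R_tot = ΔT/Q_allow = 31/138 = 0.2246 K/W
R_cellular glass = R_tot − R_other = 0.1313 K/W
L = R·k·A = 0.1313×0.0476×12.7

L ≈ 79.4 mm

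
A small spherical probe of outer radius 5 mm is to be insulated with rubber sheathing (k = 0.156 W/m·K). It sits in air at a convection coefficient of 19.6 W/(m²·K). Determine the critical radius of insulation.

r_cr ≈ 15.9 mm

For a sphere r_cr = 2k/h = 2×0.156/19.6
r_cr = 15.9 mm; since the bare radius (5 mm) is below r_cr, adding a thin layer of insulation will *increase* heat loss.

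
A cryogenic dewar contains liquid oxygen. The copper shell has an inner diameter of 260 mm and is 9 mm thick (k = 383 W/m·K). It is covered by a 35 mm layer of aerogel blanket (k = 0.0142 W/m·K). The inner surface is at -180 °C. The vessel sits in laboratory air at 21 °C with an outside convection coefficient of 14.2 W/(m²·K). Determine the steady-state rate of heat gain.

Each spherical layer contributes R = (1/r_i − 1/r_o)/(4πk):
R_copper shell = (1/0.13 − 1/0.139)/(4π×383) = 1.035×10^-4 K/W
R_aerogel blanket = (1/0.139 − 1/0.174)/(4π×0.0142) = 8.11 K/W
R_outer film = 1/(h·4πr_o²) = 1/(14.2×4π×0.174²) = 0.1851 K/W
R_total = 8.295 K/W
Q = ΔT/R_total = 201/8.295

Q ≈ 24.2 W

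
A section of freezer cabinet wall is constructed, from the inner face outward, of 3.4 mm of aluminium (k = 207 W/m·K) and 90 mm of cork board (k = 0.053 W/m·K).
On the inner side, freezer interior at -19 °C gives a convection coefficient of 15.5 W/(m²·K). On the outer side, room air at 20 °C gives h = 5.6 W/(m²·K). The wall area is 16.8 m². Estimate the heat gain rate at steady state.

Thermal resistances in series:
R_inner film = 1/(h_i·A) = 1/(15.5×16.8) = 0.00384 K/W
R_aluminium = L/(kA) = 0.0034/(207×16.8) = 9.777×10^-7 K/W
R_cork board = L/(kA) = 0.09/(0.053×16.8) = 0.1011 K/W
R_outer film = 1/(h_o·A) = 1/(5.6×16.8) = 0.01063 K/W
R_total = 0.1155 K/W
Q = ΔT / R_total = 39 / 0.1155

Q ≈ 338 W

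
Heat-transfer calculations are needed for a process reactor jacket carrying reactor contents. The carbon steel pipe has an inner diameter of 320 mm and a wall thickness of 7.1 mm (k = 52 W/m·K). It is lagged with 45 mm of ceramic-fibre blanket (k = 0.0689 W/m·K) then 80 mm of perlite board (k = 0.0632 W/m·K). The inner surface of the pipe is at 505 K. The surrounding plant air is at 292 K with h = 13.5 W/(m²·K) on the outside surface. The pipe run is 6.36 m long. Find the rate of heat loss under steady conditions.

Treating each annulus and film as a series resistance:
R_carbon steel pipe wall = ln(167.1/160)/(2π×52×6.36) = 2.089×10^-5 K/W
R_ceramic-fibre blanket = ln(212.1/167.1)/(2π×0.0689×6.36) = 0.08661 K/W
R_perlite board = ln(292.1/212.1)/(2π×0.0632×6.36) = 0.1267 K/W
R_outer film = 1/(h_o·2πr_oL) = 1/(13.5×2π×0.2921×6.36) = 0.006346 K/W
R_total = 0.2197 K/W
Q = ΔT/R_total = 213/0.2197

Q ≈ 970 W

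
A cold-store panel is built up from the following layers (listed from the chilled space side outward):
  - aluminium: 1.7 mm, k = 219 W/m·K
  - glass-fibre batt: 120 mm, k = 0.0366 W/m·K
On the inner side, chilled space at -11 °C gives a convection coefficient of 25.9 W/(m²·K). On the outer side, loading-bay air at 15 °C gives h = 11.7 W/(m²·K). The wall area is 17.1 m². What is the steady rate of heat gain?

Series thermal resistances:
R_inner film = 1/(h_i·A) = 1/(25.9×17.1) = 0.002258 K/W
R_aluminium = L/(kA) = 0.0017/(219×17.1) = 4.54×10^-7 K/W
R_glass-fibre batt = L/(kA) = 0.12/(0.0366×17.1) = 0.1917 K/W
R_outer film = 1/(h_o·A) = 1/(11.7×17.1) = 0.004998 K/W
R_total = 0.199 K/W
Q = ΔT / R_total = 26 / 0.199

Q ≈ 131 W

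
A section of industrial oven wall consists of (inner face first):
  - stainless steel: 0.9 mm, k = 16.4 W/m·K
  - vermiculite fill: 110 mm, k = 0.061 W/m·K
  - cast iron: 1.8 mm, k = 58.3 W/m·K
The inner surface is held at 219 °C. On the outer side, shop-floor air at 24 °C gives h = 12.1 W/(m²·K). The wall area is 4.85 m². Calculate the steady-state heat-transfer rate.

Thermal resistances in series:
R_stainless steel = L/(kA) = 0.0009/(16.4×4.85) = 1.132×10^-5 K/W
R_vermiculite fill = L/(kA) = 0.11/(0.061×4.85) = 0.3718 K/W
R_cast iron = L/(kA) = 0.0018/(58.3×4.85) = 6.366×10^-6 K/W
R_outer film = 1/(h_o·A) = 1/(12.1×4.85) = 0.01704 K/W
R_total = 0.3889 K/W
Q = ΔT / R_total = 195 / 0.3889

Q ≈ 501 W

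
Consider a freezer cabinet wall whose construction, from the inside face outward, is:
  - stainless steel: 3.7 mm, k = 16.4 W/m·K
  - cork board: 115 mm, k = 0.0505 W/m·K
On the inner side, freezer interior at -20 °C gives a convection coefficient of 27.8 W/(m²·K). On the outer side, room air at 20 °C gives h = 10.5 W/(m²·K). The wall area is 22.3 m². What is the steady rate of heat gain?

Series thermal resistances:
R_inner film = 1/(h_i·A) = 1/(27.8×22.3) = 0.001613 K/W
R_stainless steel = L/(kA) = 0.0037/(16.4×22.3) = 1.012×10^-5 K/W
R_cork board = L/(kA) = 0.115/(0.0505×22.3) = 0.1021 K/W
R_outer film = 1/(h_o·A) = 1/(10.5×22.3) = 0.004271 K/W
R_total = 0.108 K/W
Q = ΔT / R_total = 40 / 0.108

Q ≈ 370 W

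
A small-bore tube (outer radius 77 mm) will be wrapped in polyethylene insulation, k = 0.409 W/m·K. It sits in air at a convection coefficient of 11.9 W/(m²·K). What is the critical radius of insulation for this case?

For a cylinder r_cr = k/h = 0.409/11.9
r_cr = 34.4 mm; since the bare radius (77 mm) is above r_cr, any added insulation will reduce heat loss.

r_cr ≈ 34.4 mm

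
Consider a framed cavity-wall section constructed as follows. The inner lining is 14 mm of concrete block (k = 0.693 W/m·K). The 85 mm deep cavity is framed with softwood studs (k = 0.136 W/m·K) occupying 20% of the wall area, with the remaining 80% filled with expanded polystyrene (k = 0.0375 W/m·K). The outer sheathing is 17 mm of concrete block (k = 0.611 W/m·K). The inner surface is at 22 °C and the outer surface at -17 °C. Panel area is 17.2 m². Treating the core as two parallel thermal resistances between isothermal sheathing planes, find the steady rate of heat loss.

Q ≈ 437 W

Sheathing layers in series; stud and cavity paths in parallel between them.
R_inner = 0.014/(0.693×17.2) = 0.001175 K/W
R_stud  = 0.085/(0.136×0.2×17.2) = 0.1817 K/W
R_cav   = 0.085/(0.0375×0.8×17.2) = 0.1647 K/W
1/R_core = 1/R_stud + 1/R_cav → R_core = 0.0864 K/W
R_outer = 0.017/(0.611×17.2) = 0.001618 K/W
R_total = 0.08919 K/W
Q = ΔT/R_total = 39/0.08919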